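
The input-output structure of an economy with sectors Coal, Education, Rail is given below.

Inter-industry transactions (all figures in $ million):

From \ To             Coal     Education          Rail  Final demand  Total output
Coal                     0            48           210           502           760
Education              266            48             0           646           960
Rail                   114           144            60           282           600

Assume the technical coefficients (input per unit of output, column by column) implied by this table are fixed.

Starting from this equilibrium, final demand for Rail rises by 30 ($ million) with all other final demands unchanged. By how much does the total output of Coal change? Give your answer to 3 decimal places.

Technical coefficients a_ij = z_ij / X_j:
  a_CC = 0/760 = 0.00, a_EC = 266/760 = 0.35, a_RC = 114/760 = 0.15
  a_CE = 48/960 = 0.05, a_EE = 48/960 = 0.05, a_RE = 144/960 = 0.15
  a_CR = 210/600 = 0.35, a_ER = 0/600 = 0.00, a_RR = 60/600 = 0.10
I − A =
  [   1.00    -0.05    -0.35]
  [  -0.35     0.95     0.00]
  [  -0.15    -0.15     0.90]
Cofactors of I−A, C_ij = (−1)^(i+j)·(minor ij) (rows/columns in the sector order above):
  C_11 = (0.95)(0.90) − (0.00)(-0.15) = 0.8550
  C_12 = −[(-0.35)(0.90) − (0.00)(-0.15)] = 0.3150
  C_13 = (-0.35)(-0.15) − (0.95)(-0.15) = 0.1950
  C_21 = −[(-0.05)(0.90) − (-0.35)(-0.15)] = 0.0975
  C_22 = (1.00)(0.90) − (-0.35)(-0.15) = 0.8475
  C_23 = −[(1.00)(-0.15) − (-0.05)(-0.15)] = 0.1575
  C_31 = (-0.05)(0.00) − (-0.35)(0.95) = 0.3325
  C_32 = −[(1.00)(0.00) − (-0.35)(-0.35)] = 0.1225
  C_33 = (1.00)(0.95) − (-0.05)(-0.35) = 0.9325
det(I−A) = Σ_j (I−A)_1j·C_1j = (1.00)(0.8550) + (-0.05)(0.3150) + (-0.35)(0.1950) = 0.7710
adj(I−A) = Cᵀ =
  [ 0.8550   0.0975   0.3325]
  [ 0.3150   0.8475   0.1225]
  [ 0.1950   0.1575   0.9325]
(I − A)⁻¹ = adj(I−A) / det(I−A) ≈
  [   1.1089     0.1265     0.4313]
  [   0.4086     1.0992     0.1589]
  [   0.2529     0.2043     1.2095]
Δx = (I − A)⁻¹ Δd with Δd having +30 in the Rail component and 0 elsewhere.
So Δx_C = L_CR · (+30), where L_CR = adj(I−A)_CR / det(I−A) = 0.3325 / 0.7710.
Δx_C = 0.3325 × (+30) / 0.7710 = 9.975 / 0.7710 ≈ 12.938.

Δx_C = 12.938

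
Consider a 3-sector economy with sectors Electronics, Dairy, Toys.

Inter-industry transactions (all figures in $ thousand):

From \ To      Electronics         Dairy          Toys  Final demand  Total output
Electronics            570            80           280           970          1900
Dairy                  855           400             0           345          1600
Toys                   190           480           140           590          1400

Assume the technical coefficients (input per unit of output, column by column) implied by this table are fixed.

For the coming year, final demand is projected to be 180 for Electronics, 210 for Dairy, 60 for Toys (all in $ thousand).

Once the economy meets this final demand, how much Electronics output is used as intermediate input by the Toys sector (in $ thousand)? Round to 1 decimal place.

Technical coefficients a_ij = z_ij / X_j:
  a_EE = 570/1900 = 0.30, a_DE = 855/1900 = 0.45, a_TE = 190/1900 = 0.10
  a_ED = 80/1600 = 0.05, a_DD = 400/1600 = 0.25, a_TD = 480/1600 = 0.30
  a_ET = 280/1400 = 0.20, a_DT = 0/1400 = 0.00, a_TT = 140/1400 = 0.10
I − A =
  [   0.70    -0.05    -0.20]
  [  -0.45     0.75     0.00]
  [  -0.10    -0.30     0.90]
Cofactors of I−A, C_ij = (−1)^(i+j)·(minor ij) (rows/columns in the sector order above):
  C_11 = (0.75)(0.90) − (0.00)(-0.30) = 0.6750
  C_12 = −[(-0.45)(0.90) − (0.00)(-0.10)] = 0.4050
  C_13 = (-0.45)(-0.30) − (0.75)(-0.10) = 0.2100
  C_21 = −[(-0.05)(0.90) − (-0.20)(-0.30)] = 0.1050
  C_22 = (0.70)(0.90) − (-0.20)(-0.10) = 0.6100
  C_23 = −[(0.70)(-0.30) − (-0.05)(-0.10)] = 0.2150
  C_31 = (-0.05)(0.00) − (-0.20)(0.75) = 0.1500
  C_32 = −[(0.70)(0.00) − (-0.20)(-0.45)] = 0.0900
  C_33 = (0.70)(0.75) − (-0.05)(-0.45) = 0.5025
det(I−A) = Σ_j (I−A)_1j·C_1j = (0.70)(0.6750) + (-0.05)(0.4050) + (-0.20)(0.2100) = 0.41025
adj(I−A) = Cᵀ =
  [ 0.6750   0.1050   0.1500]
  [ 0.4050   0.6100   0.0900]
  [ 0.2100   0.2150   0.5025]
(I − A)⁻¹ = adj(I−A) / det(I−A) ≈
  [   1.6453     0.2559     0.3656]
  [   0.9872     1.4869     0.2194]
  [   0.5119     0.5241     1.2249]
First solve x = (I − A)⁻¹ d = adj(I−A)·d / det(I−A); in particular x_T = (0.2100·180 + 0.2150·210 + 0.5025·60) / 0.41025 = 113.10 / 0.41025 ≈ 275.686.
Intermediate flow from E to T: z_ET = a_ET · x_T = 0.20 × 113.10 / 0.41025 = 22.62 / 0.41025 ≈ 55.1.

z_ET = 55.1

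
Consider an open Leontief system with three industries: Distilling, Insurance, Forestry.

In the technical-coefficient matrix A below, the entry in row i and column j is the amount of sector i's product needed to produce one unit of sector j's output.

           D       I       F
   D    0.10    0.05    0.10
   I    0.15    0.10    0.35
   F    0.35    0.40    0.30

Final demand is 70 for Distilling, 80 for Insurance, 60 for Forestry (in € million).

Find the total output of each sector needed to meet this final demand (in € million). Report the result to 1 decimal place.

I − A =
  [   0.90    -0.05    -0.10]
  [  -0.15     0.90    -0.35]
  [  -0.35    -0.40     0.70]
Cofactors of I−A, C_ij = (−1)^(i+j)·(minor ij) (rows/columns in the sector order above):
  C_11 = (0.90)(0.70) − (-0.35)(-0.40) = 0.4900
  C_12 = −[(-0.15)(0.70) − (-0.35)(-0.35)] = 0.2275
  C_13 = (-0.15)(-0.40) − (0.90)(-0.35) = 0.3750
  C_21 = −[(-0.05)(0.70) − (-0.10)(-0.40)] = 0.0750
  C_22 = (0.90)(0.70) − (-0.10)(-0.35) = 0.5950
  C_23 = −[(0.90)(-0.40) − (-0.05)(-0.35)] = 0.3775
  C_31 = (-0.05)(-0.35) − (-0.10)(0.90) = 0.1075
  C_32 = −[(0.90)(-0.35) − (-0.10)(-0.15)] = 0.3300
  C_33 = (0.90)(0.90) − (-0.05)(-0.15) = 0.8025
det(I−A) = Σ_j (I−A)_1j·C_1j = (0.90)(0.4900) + (-0.05)(0.2275) + (-0.10)(0.3750) = 0.392125
adj(I−A) = Cᵀ =
  [ 0.4900   0.0750   0.1075]
  [ 0.2275   0.5950   0.3300]
  [ 0.3750   0.3775   0.8025]
(I − A)⁻¹ = adj(I−A) / det(I−A) ≈
  [   1.2496     0.1913     0.2741]
  [   0.5802     1.5174     0.8416]
  [   0.9563     0.9627     2.0465]
x = (I − A)⁻¹ d = adj(I−A)·d / det(I−A), with det(I−A) = 0.392125:
  x_D = (0.4900·70 + 0.0750·80 + 0.1075·60) / 0.392125 = 46.75 / 0.392125 ≈ 119.2
  x_I = (0.2275·70 + 0.5950·80 + 0.3300·60) / 0.392125 = 83.325 / 0.392125 ≈ 212.5
  x_F = (0.3750·70 + 0.3775·80 + 0.8025·60) / 0.392125 = 104.60 / 0.392125 ≈ 266.8

x_D = 119.2, x_I = 212.5, x_F = 266.8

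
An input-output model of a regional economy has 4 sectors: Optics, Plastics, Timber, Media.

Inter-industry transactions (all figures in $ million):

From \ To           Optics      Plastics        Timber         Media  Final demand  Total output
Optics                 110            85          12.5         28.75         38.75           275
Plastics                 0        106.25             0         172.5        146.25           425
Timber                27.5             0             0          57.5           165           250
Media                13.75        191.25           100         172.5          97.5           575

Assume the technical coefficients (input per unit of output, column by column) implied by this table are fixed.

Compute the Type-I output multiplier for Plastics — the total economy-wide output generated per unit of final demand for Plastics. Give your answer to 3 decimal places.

Technical coefficients a_ij = z_ij / X_j:
  a_OO = 110/275 = 0.40, a_PO = 0/275 = 0.00, a_TO = 27.5/275 = 0.10, a_MO = 13.75/275 = 0.05
  a_OP = 85/425 = 0.20, a_PP = 106.25/425 = 0.25, a_TP = 0/425 = 0.00, a_MP = 191.25/425 = 0.45
  a_OT = 12.5/250 = 0.05, a_PT = 0/250 = 0.00, a_TT = 0/250 = 0.00, a_MT = 100/250 = 0.40
  a_OM = 28.75/575 = 0.05, a_PM = 172.5/575 = 0.30, a_TM = 57.5/575 = 0.10, a_MM = 172.5/575 = 0.30
I − A =
  [   0.60    -0.20    -0.05    -0.05]
  [   0.00     0.75     0.00    -0.30]
  [  -0.10     0.00     1.00    -0.10]
  [  -0.05    -0.45    -0.40     0.70]
Compute the cofactors C_ij = (−1)^(i+j)·(3×3 minor ij) of I−A; the adjugate is their transpose:
adj(I−A) = Cᵀ =
  [ 0.360000   0.156750   0.058500   0.101250]
  [ 0.027000   0.387750   0.072750   0.178500]
  [ 0.042750   0.044250   0.229125   0.054750]
  [ 0.067500   0.285750   0.181875   0.446250]
det(I−A) = Σ_j (I−A)_1j·C_1j = (0.60)(0.360000) + (-0.20)(0.027000) + (-0.05)(0.042750) + (-0.05)(0.067500) = 0.2050875
(I − A)⁻¹ = adj(I−A) / det(I−A) ≈
  [   1.7553     0.7643     0.2852     0.4937]
  [   0.1317     1.8907     0.3547     0.8704]
  [   0.2084     0.2158     1.1172     0.2670]
  [   0.3291     1.3933     0.8868     2.1759]
The output multiplier for sector j is the column-j sum of the Leontief inverse (I − A)⁻¹ = adj(I−A) / det(I−A).
Column P of adj(I−A): (0.156750, 0.387750, 0.044250, 0.285750); det(I−A) = 0.2050875.
m_P = (0.156750 + 0.387750 + 0.044250 + 0.285750) / 0.2050875 = 0.8745 / 0.2050875 ≈ 4.264.

m_P = 4.264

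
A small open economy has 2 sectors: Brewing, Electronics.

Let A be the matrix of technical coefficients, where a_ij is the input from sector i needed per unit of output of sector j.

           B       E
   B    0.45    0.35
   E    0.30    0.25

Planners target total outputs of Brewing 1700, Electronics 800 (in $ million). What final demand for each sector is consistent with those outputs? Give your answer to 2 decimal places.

I − A =
  [   0.55    -0.35]
  [  -0.30     0.75]
d = (I − A) x:
  d_B = (+0.55)·1700 + (-0.35)·800 = 655.00
  d_E = (-0.30)·1700 + (+0.75)·800 = 90.00

d_B = 655.00, d_E = 90.00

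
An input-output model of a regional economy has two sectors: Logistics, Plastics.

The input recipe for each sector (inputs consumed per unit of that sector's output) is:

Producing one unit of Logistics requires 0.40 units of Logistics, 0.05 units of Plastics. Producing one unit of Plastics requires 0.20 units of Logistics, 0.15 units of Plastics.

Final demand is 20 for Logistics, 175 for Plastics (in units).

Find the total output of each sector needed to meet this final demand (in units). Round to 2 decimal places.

I − A =
  [   0.60    -0.20]
  [  -0.05     0.85]
det(I−A) = (0.60)(0.85) − (-0.20)(-0.05) = 0.5000
adj(I−A) = [[0.85, 0.20], [0.05, 0.60]]
(I − A)⁻¹ = adj(I−A) / det(I−A) ≈
  [   1.7000     0.4000]
  [   0.1000     1.2000]
x = (I − A)⁻¹ d = adj(I−A)·d / det(I−A), with det(I−A) = 0.5000:
  x_L = (0.85·20 + 0.20·175) / 0.5000 = 52.00 / 0.5000 = 104.00
  x_P = (0.05·20 + 0.60·175) / 0.5000 = 106.00 / 0.5000 = 212.00

x_L = 104.00, x_P = 212.00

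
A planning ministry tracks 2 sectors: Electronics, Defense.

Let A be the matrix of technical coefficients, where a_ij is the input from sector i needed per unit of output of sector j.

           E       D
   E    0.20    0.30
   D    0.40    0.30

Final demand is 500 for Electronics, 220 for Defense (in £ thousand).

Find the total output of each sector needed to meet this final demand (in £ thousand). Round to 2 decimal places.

I − A =
  [   0.80    -0.30]
  [  -0.40     0.70]
det(I−A) = (0.80)(0.70) − (-0.30)(-0.40) = 0.4400
adj(I−A) = [[0.70, 0.30], [0.40, 0.80]]
(I − A)⁻¹ = adj(I−A) / det(I−A) ≈
  [   1.5909     0.6818]
  [   0.9091     1.8182]
x = (I − A)⁻¹ d = adj(I−A)·d / det(I−A), with det(I−A) = 0.4400:
  x_E = (0.70·500 + 0.30·220) / 0.4400 = 416.00 / 0.4400 ≈ 945.45
  x_D = (0.40·500 + 0.80·220) / 0.4400 = 376.00 / 0.4400 ≈ 854.55

x_E = 945.45, x_D = 854.55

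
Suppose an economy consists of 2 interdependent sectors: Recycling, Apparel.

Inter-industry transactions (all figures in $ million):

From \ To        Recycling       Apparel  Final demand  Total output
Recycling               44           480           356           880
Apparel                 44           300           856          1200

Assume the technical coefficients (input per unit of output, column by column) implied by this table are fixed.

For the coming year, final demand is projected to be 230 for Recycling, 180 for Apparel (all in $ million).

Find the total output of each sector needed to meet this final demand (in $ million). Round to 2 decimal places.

x_R = 353.07, x_A = 263.54

Technical coefficients a_ij = z_ij / X_j:
  a_RR = 44/880 = 0.05, a_AR = 44/880 = 0.05
  a_RA = 480/1200 = 0.40, a_AA = 300/1200 = 0.25
I − A =
  [   0.95    -0.40]
  [  -0.05     0.75]
det(I−A) = (0.95)(0.75) − (-0.40)(-0.05) = 0.6925
adj(I−A) = [[0.75, 0.40], [0.05, 0.95]]
(I − A)⁻¹ = adj(I−A) / det(I−A) ≈
  [   1.0830     0.5776]
  [   0.0722     1.3718]
x = (I − A)⁻¹ d = adj(I−A)·d / det(I−A), with det(I−A) = 0.6925:
  x_R = (0.75·230 + 0.40·180) / 0.6925 = 244.50 / 0.6925 ≈ 353.07
  x_A = (0.05·230 + 0.95·180) / 0.6925 = 182.50 / 0.6925 ≈ 263.54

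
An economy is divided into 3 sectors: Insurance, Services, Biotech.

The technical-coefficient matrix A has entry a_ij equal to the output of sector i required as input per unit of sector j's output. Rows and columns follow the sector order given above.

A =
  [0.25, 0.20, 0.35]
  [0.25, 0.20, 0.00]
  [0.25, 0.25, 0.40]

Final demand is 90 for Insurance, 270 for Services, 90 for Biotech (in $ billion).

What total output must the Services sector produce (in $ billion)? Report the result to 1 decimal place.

x_S = 500.8

I − A =
  [   0.75    -0.20    -0.35]
  [  -0.25     0.80     0.00]
  [  -0.25    -0.25     0.60]
Cofactors of I−A, C_ij = (−1)^(i+j)·(minor ij) (rows/columns in the sector order above):
  C_11 = (0.80)(0.60) − (0.00)(-0.25) = 0.4800
  C_12 = −[(-0.25)(0.60) − (0.00)(-0.25)] = 0.1500
  C_13 = (-0.25)(-0.25) − (0.80)(-0.25) = 0.2625
  C_21 = −[(-0.20)(0.60) − (-0.35)(-0.25)] = 0.2075
  C_22 = (0.75)(0.60) − (-0.35)(-0.25) = 0.3625
  C_23 = −[(0.75)(-0.25) − (-0.20)(-0.25)] = 0.2375
  C_31 = (-0.20)(0.00) − (-0.35)(0.80) = 0.2800
  C_32 = −[(0.75)(0.00) − (-0.35)(-0.25)] = 0.0875
  C_33 = (0.75)(0.80) − (-0.20)(-0.25) = 0.5500
det(I−A) = Σ_j (I−A)_1j·C_1j = (0.75)(0.4800) + (-0.20)(0.1500) + (-0.35)(0.2625) = 0.238125
adj(I−A) = Cᵀ =
  [ 0.4800   0.2075   0.2800]
  [ 0.1500   0.3625   0.0875]
  [ 0.2625   0.2375   0.5500]
(I − A)⁻¹ = adj(I−A) / det(I−A) ≈
  [   2.0157     0.8714     1.1759]
  [   0.6299     1.5223     0.3675]
  [   1.1024     0.9974     2.3097]
x = (I − A)⁻¹ d = adj(I−A)·d / det(I−A), with det(I−A) = 0.238125:
  x_I = (0.4800·90 + 0.2075·270 + 0.2800·90) / 0.238125 = 124.425 / 0.238125 ≈ 522.5
  x_S = (0.1500·90 + 0.3625·270 + 0.0875·90) / 0.238125 = 119.25 / 0.238125 ≈ 500.8
  x_B = (0.2625·90 + 0.2375·270 + 0.5500·90) / 0.238125 = 137.25 / 0.238125 ≈ 576.4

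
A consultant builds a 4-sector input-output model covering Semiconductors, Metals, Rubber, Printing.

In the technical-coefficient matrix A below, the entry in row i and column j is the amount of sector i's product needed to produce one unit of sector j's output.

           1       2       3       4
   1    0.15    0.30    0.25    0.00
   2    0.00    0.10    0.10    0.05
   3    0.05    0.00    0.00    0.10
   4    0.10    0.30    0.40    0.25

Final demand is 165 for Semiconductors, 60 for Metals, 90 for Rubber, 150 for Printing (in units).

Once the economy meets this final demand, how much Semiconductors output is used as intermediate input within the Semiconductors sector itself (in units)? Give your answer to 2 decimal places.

I − A =
  [   0.85    -0.30    -0.25     0.00]
  [   0.00     0.90    -0.10    -0.05]
  [  -0.05     0.00     1.00    -0.10]
  [  -0.10    -0.30    -0.40     0.75]
Compute the cofactors C_ij = (−1)^(i+j)·(3×3 minor ij) of I−A; the adjugate is their transpose:
adj(I−A) = Cᵀ =
  [ 0.621000   0.220500   0.193500   0.040500]
  [ 0.010750   0.591625   0.082000   0.050375]
  [ 0.042000   0.039750   0.559500   0.077250]
  [ 0.109500   0.287250   0.357000   0.752250]
det(I−A) = Σ_j (I−A)_1j·C_1j = (0.85)(0.621000) + (-0.30)(0.010750) + (-0.25)(0.042000) + (0.00)(0.109500) = 0.514125
(I − A)⁻¹ = adj(I−A) / det(I−A) ≈
  [   1.2079     0.4289     0.3764     0.0788]
  [   0.0209     1.1507     0.1595     0.0980]
  [   0.0817     0.0773     1.0883     0.1503]
  [   0.2130     0.5587     0.6944     1.4632]
First solve x = (I − A)⁻¹ d = adj(I−A)·d / det(I−A); in particular x_1 = (0.621000·165 + 0.220500·60 + 0.193500·90 + 0.040500·150) / 0.514125 = 139.185 / 0.514125 ≈ 270.7221.
Intermediate flow from 1 to 1: z_11 = a_11 · x_1 = 0.15 × 139.185 / 0.514125 = 20.87775 / 0.514125 ≈ 40.61.

z_11 = 40.61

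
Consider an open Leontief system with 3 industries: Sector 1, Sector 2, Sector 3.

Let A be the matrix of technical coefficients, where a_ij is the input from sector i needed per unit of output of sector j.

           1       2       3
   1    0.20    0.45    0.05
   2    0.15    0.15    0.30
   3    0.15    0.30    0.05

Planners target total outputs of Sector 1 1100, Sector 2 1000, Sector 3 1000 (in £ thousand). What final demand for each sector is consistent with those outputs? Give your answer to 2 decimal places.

d_1 = 380.00, d_2 = 385.00, d_3 = 485.00

I − A =
  [   0.80    -0.45    -0.05]
  [  -0.15     0.85    -0.30]
  [  -0.15    -0.30     0.95]
d = (I − A) x:
  d_1 = (+0.80)·1100 + (-0.45)·1000 + (-0.05)·1000 = 380.00
  d_2 = (-0.15)·1100 + (+0.85)·1000 + (-0.30)·1000 = 385.00
  d_3 = (-0.15)·1100 + (-0.30)·1000 + (+0.95)·1000 = 485.00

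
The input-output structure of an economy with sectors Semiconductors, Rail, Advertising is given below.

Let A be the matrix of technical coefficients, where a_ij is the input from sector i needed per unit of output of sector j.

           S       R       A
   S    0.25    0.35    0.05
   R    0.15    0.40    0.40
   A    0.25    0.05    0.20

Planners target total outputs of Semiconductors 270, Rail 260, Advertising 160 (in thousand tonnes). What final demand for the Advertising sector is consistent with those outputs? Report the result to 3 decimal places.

d_A = 47.500

I − A =
  [   0.75    -0.35    -0.05]
  [  -0.15     0.60    -0.40]
  [  -0.25    -0.05     0.80]
d = (I − A) x:
  d_S = (+0.75)·270 + (-0.35)·260 + (-0.05)·160 = 103.500
  d_R = (-0.15)·270 + (+0.60)·260 + (-0.40)·160 = 51.500
  d_A = (-0.25)·270 + (-0.05)·260 + (+0.80)·160 = 47.500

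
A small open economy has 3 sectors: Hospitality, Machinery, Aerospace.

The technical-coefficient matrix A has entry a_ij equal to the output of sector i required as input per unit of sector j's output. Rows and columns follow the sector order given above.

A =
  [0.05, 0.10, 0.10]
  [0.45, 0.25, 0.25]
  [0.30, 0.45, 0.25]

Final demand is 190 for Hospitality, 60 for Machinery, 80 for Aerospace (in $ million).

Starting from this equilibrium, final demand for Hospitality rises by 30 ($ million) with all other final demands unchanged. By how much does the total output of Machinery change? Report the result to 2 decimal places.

I − A =
  [   0.95    -0.10    -0.10]
  [  -0.45     0.75    -0.25]
  [  -0.30    -0.45     0.75]
Cofactors of I−A, C_ij = (−1)^(i+j)·(minor ij) (rows/columns in the sector order above):
  C_11 = (0.75)(0.75) − (-0.25)(-0.45) = 0.4500
  C_12 = −[(-0.45)(0.75) − (-0.25)(-0.30)] = 0.4125
  C_13 = (-0.45)(-0.45) − (0.75)(-0.30) = 0.4275
  C_21 = −[(-0.10)(0.75) − (-0.10)(-0.45)] = 0.1200
  C_22 = (0.95)(0.75) − (-0.10)(-0.30) = 0.6825
  C_23 = −[(0.95)(-0.45) − (-0.10)(-0.30)] = 0.4575
  C_31 = (-0.10)(-0.25) − (-0.10)(0.75) = 0.1000
  C_32 = −[(0.95)(-0.25) − (-0.10)(-0.45)] = 0.2825
  C_33 = (0.95)(0.75) − (-0.10)(-0.45) = 0.6675
det(I−A) = Σ_j (I−A)_1j·C_1j = (0.95)(0.4500) + (-0.10)(0.4125) + (-0.10)(0.4275) = 0.3435
adj(I−A) = Cᵀ =
  [ 0.4500   0.1200   0.1000]
  [ 0.4125   0.6825   0.2825]
  [ 0.4275   0.4575   0.6675]
(I − A)⁻¹ = adj(I−A) / det(I−A) ≈
  [   1.3100     0.3493     0.2911]
  [   1.2009     1.9869     0.8224]
  [   1.2445     1.3319     1.9432]
Δx = (I − A)⁻¹ Δd with Δd having +30 in the Hospitality component and 0 elsewhere.
So Δx_M = L_MH · (+30), where L_MH = adj(I−A)_MH / det(I−A) = 0.4125 / 0.3435.
Δx_M = 0.4125 × (+30) / 0.3435 = 12.375 / 0.3435 ≈ 36.03.

Δx_M = 36.03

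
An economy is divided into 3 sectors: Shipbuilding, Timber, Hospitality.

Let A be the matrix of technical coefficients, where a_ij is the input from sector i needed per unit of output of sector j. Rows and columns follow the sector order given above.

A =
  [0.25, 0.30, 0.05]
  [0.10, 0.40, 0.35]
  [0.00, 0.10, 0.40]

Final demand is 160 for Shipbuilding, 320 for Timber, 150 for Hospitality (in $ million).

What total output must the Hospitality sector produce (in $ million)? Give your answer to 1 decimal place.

x_H = 393.3

I − A =
  [   0.75    -0.30    -0.05]
  [  -0.10     0.60    -0.35]
  [   0.00    -0.10     0.60]
Cofactors of I−A, C_ij = (−1)^(i+j)·(minor ij) (rows/columns in the sector order above):
  C_11 = (0.60)(0.60) − (-0.35)(-0.10) = 0.3250
  C_12 = −[(-0.10)(0.60) − (-0.35)(0.00)] = 0.0600
  C_13 = (-0.10)(-0.10) − (0.60)(0.00) = 0.0100
  C_21 = −[(-0.30)(0.60) − (-0.05)(-0.10)] = 0.1850
  C_22 = (0.75)(0.60) − (-0.05)(0.00) = 0.4500
  C_23 = −[(0.75)(-0.10) − (-0.30)(0.00)] = 0.0750
  C_31 = (-0.30)(-0.35) − (-0.05)(0.60) = 0.1350
  C_32 = −[(0.75)(-0.35) − (-0.05)(-0.10)] = 0.2675
  C_33 = (0.75)(0.60) − (-0.30)(-0.10) = 0.4200
det(I−A) = Σ_j (I−A)_1j·C_1j = (0.75)(0.3250) + (-0.30)(0.0600) + (-0.05)(0.0100) = 0.22525
adj(I−A) = Cᵀ =
  [ 0.3250   0.1850   0.1350]
  [ 0.0600   0.4500   0.2675]
  [ 0.0100   0.0750   0.4200]
(I − A)⁻¹ = adj(I−A) / det(I−A) ≈
  [   1.4428     0.8213     0.5993]
  [   0.2664     1.9978     1.1876]
  [   0.0444     0.3330     1.8646]
x = (I − A)⁻¹ d = adj(I−A)·d / det(I−A), with det(I−A) = 0.22525:
  x_S = (0.3250·160 + 0.1850·320 + 0.1350·150) / 0.22525 = 131.45 / 0.22525 ≈ 583.6
  x_T = (0.0600·160 + 0.4500·320 + 0.2675·150) / 0.22525 = 193.725 / 0.22525 ≈ 860.0
  x_H = (0.0100·160 + 0.0750·320 + 0.4200·150) / 0.22525 = 88.60 / 0.22525 ≈ 393.3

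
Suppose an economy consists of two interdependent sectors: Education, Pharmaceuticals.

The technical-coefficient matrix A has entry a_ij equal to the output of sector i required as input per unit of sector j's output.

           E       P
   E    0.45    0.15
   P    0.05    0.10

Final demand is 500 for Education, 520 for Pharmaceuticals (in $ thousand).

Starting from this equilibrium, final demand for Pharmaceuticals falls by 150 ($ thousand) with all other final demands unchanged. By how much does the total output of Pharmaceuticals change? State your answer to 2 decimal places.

Δx_P = -169.23

I − A =
  [   0.55    -0.15]
  [  -0.05     0.90]
det(I−A) = (0.55)(0.90) − (-0.15)(-0.05) = 0.4875
adj(I−A) = [[0.90, 0.15], [0.05, 0.55]]
(I − A)⁻¹ = adj(I−A) / det(I−A) ≈
  [   1.8462     0.3077]
  [   0.1026     1.1282]
Δx = (I − A)⁻¹ Δd with Δd having -150 in the Pharmaceuticals component and 0 elsewhere.
So Δx_P = L_PP · (-150), where L_PP = adj(I−A)_PP / det(I−A) = 0.55 / 0.4875.
Δx_P = 0.55 × (-150) / 0.4875 = -82.50 / 0.4875 ≈ -169.23.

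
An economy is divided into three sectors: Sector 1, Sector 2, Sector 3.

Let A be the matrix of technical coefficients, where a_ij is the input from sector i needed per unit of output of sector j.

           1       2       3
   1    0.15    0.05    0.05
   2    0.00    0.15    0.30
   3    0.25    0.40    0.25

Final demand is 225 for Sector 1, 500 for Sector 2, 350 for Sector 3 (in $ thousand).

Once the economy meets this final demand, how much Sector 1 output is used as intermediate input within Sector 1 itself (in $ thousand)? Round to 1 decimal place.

I − A =
  [   0.85    -0.05    -0.05]
  [   0.00     0.85    -0.30]
  [  -0.25    -0.40     0.75]
Cofactors of I−A, C_ij = (−1)^(i+j)·(minor ij) (rows/columns in the sector order above):
  C_11 = (0.85)(0.75) − (-0.30)(-0.40) = 0.5175
  C_12 = −[(0.00)(0.75) − (-0.30)(-0.25)] = 0.0750
  C_13 = (0.00)(-0.40) − (0.85)(-0.25) = 0.2125
  C_21 = −[(-0.05)(0.75) − (-0.05)(-0.40)] = 0.0575
  C_22 = (0.85)(0.75) − (-0.05)(-0.25) = 0.6250
  C_23 = −[(0.85)(-0.40) − (-0.05)(-0.25)] = 0.3525
  C_31 = (-0.05)(-0.30) − (-0.05)(0.85) = 0.0575
  C_32 = −[(0.85)(-0.30) − (-0.05)(0.00)] = 0.2550
  C_33 = (0.85)(0.85) − (-0.05)(0.00) = 0.7225
det(I−A) = Σ_j (I−A)_1j·C_1j = (0.85)(0.5175) + (-0.05)(0.0750) + (-0.05)(0.2125) = 0.4255
adj(I−A) = Cᵀ =
  [ 0.5175   0.0575   0.0575]
  [ 0.0750   0.6250   0.2550]
  [ 0.2125   0.3525   0.7225]
(I − A)⁻¹ = adj(I−A) / det(I−A) ≈
  [   1.2162     0.1351     0.1351]
  [   0.1763     1.4689     0.5993]
  [   0.4994     0.8284     1.6980]
First solve x = (I − A)⁻¹ d = adj(I−A)·d / det(I−A); in particular x_1 = (0.5175·225 + 0.0575·500 + 0.0575·350) / 0.4255 = 165.3125 / 0.4255 ≈ 388.514.
Intermediate flow from 1 to 1: z_11 = a_11 · x_1 = 0.15 × 165.3125 / 0.4255 = 24.796875 / 0.4255 ≈ 58.3.

z_11 = 58.3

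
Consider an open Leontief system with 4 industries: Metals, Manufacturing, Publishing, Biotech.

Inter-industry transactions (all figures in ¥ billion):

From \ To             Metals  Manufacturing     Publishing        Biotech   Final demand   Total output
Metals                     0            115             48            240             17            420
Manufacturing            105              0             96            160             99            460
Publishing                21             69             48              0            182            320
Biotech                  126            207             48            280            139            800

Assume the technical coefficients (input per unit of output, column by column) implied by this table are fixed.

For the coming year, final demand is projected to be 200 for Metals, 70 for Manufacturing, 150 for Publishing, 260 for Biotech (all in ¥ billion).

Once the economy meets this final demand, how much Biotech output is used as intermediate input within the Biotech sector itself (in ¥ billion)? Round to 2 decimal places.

Technical coefficients a_ij = z_ij / X_j:
  a_11 = 0/420 = 0.00, a_21 = 105/420 = 0.25, a_31 = 21/420 = 0.05, a_41 = 126/420 = 0.30
  a_12 = 115/460 = 0.25, a_22 = 0/460 = 0.00, a_32 = 69/460 = 0.15, a_42 = 207/460 = 0.45
  a_13 = 48/320 = 0.15, a_23 = 96/320 = 0.30, a_33 = 48/320 = 0.15, a_43 = 48/320 = 0.15
  a_14 = 240/800 = 0.30, a_24 = 160/800 = 0.20, a_34 = 0/800 = 0.00, a_44 = 280/800 = 0.35
I − A =
  [   1.00    -0.25    -0.15    -0.30]
  [  -0.25     1.00    -0.30    -0.20]
  [  -0.05    -0.15     0.85     0.00]
  [  -0.30    -0.45    -0.15     0.65]
Compute the cofactors C_ij = (−1)^(i+j)·(3×3 minor ij) of I−A; the adjugate is their transpose:
adj(I−A) = Cᵀ =
  [ 0.442250   0.274250   0.225750   0.288500]
  [ 0.200375   0.468875   0.242625   0.236750]
  [ 0.061375   0.098875   0.380625   0.058750]
  [ 0.357000   0.474000   0.360000   0.735000]
det(I−A) = Σ_j (I−A)_1j·C_1j = (1.00)(0.442250) + (-0.25)(0.200375) + (-0.15)(0.061375) + (-0.30)(0.357000) = 0.27585
(I − A)⁻¹ = adj(I−A) / det(I−A) ≈
  [   1.6032     0.9942     0.8184     1.0459]
  [   0.7264     1.6997     0.8796     0.8583]
  [   0.2225     0.3584     1.3798     0.2130]
  [   1.2942     1.7183     1.3051     2.6645]
First solve x = (I − A)⁻¹ d = adj(I−A)·d / det(I−A); in particular x_4 = (0.357000·200 + 0.474000·70 + 0.360000·150 + 0.735000·260) / 0.27585 = 349.68 / 0.27585 ≈ 1267.6455.
Intermediate flow from 4 to 4: z_44 = a_44 · x_4 = 0.35 × 349.68 / 0.27585 = 122.388 / 0.27585 ≈ 443.68.

z_44 = 443.68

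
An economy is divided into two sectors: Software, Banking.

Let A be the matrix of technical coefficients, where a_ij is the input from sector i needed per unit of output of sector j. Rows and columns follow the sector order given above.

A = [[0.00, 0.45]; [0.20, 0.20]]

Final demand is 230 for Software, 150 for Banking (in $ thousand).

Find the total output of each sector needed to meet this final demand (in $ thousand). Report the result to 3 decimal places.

x_1 = 354.225, x_2 = 276.056

I − A =
  [   1.00    -0.45]
  [  -0.20     0.80]
det(I−A) = (1.00)(0.80) − (-0.45)(-0.20) = 0.7100
adj(I−A) = [[0.80, 0.45], [0.20, 1.00]]
(I − A)⁻¹ = adj(I−A) / det(I−A) ≈
  [   1.1268     0.6338]
  [   0.2817     1.4085]
x = (I − A)⁻¹ d = adj(I−A)·d / det(I−A), with det(I−A) = 0.7100:
  x_1 = (0.80·230 + 0.45·150) / 0.7100 = 251.50 / 0.7100 ≈ 354.225
  x_2 = (0.20·230 + 1.00·150) / 0.7100 = 196.00 / 0.7100 ≈ 276.056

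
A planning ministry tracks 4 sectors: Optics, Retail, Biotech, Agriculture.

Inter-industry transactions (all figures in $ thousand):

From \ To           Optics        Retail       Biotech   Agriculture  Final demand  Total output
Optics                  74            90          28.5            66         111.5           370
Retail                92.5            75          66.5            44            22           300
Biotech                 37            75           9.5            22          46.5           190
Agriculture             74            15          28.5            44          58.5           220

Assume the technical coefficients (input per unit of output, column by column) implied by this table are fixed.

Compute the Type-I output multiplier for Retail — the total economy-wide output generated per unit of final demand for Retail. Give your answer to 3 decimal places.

Technical coefficients a_ij = z_ij / X_j:
  a_OO = 74/370 = 0.20, a_RO = 92.5/370 = 0.25, a_BO = 37/370 = 0.10, a_AO = 74/370 = 0.20
  a_OR = 90/300 = 0.30, a_RR = 75/300 = 0.25, a_BR = 75/300 = 0.25, a_AR = 15/300 = 0.05
  a_OB = 28.5/190 = 0.15, a_RB = 66.5/190 = 0.35, a_BB = 9.5/190 = 0.05, a_AB = 28.5/190 = 0.15
  a_OA = 66/220 = 0.30, a_RA = 44/220 = 0.20, a_BA = 22/220 = 0.10, a_AA = 44/220 = 0.20
I − A =
  [   0.80    -0.30    -0.15    -0.30]
  [  -0.25     0.75    -0.35    -0.20]
  [  -0.10    -0.25     0.95    -0.10]
  [  -0.20    -0.05    -0.15     0.80]
Compute the cofactors C_ij = (−1)^(i+j)·(3×3 minor ij) of I−A; the adjugate is their transpose:
adj(I−A) = Cᵀ =
  [ 0.470000   0.279750   0.220500   0.273750]
  [ 0.262250   0.519500   0.274250   0.262500]
  [ 0.135250   0.180500   0.351250   0.139750]
  [ 0.159250   0.136250   0.138125   0.397625]
det(I−A) = Σ_j (I−A)_1j·C_1j = (0.80)(0.470000) + (-0.30)(0.262250) + (-0.15)(0.135250) + (-0.30)(0.159250) = 0.2292625
(I − A)⁻¹ = adj(I−A) / det(I−A) ≈
  [   2.0501     1.2202     0.9618     1.1940]
  [   1.1439     2.2660     1.1962     1.1450]
  [   0.5899     0.7873     1.5321     0.6096]
  [   0.6946     0.5943     0.6025     1.7344]
The output multiplier for sector j is the column-j sum of the Leontief inverse (I − A)⁻¹ = adj(I−A) / det(I−A).
Column R of adj(I−A): (0.279750, 0.519500, 0.180500, 0.136250); det(I−A) = 0.2292625.
m_R = (0.279750 + 0.519500 + 0.180500 + 0.136250) / 0.2292625 = 1.116 / 0.2292625 ≈ 4.868.

m_R = 4.868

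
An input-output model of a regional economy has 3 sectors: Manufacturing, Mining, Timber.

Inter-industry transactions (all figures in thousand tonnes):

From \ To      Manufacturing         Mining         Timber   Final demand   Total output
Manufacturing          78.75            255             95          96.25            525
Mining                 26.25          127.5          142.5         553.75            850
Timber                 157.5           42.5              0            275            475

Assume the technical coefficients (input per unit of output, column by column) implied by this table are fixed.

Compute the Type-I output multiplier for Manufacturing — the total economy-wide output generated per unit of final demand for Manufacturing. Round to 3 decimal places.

Technical coefficients a_ij = z_ij / X_j:
  a_11 = 78.75/525 = 0.15, a_21 = 26.25/525 = 0.05, a_31 = 157.5/525 = 0.30
  a_12 = 255/850 = 0.30, a_22 = 127.5/850 = 0.15, a_32 = 42.5/850 = 0.05
  a_13 = 95/475 = 0.20, a_23 = 142.5/475 = 0.30, a_33 = 0/475 = 0.00
I − A =
  [   0.85    -0.30    -0.20]
  [  -0.05     0.85    -0.30]
  [  -0.30    -0.05     1.00]
Cofactors of I−A, C_ij = (−1)^(i+j)·(minor ij) (rows/columns in the sector order above):
  C_11 = (0.85)(1.00) − (-0.30)(-0.05) = 0.8350
  C_12 = −[(-0.05)(1.00) − (-0.30)(-0.30)] = 0.1400
  C_13 = (-0.05)(-0.05) − (0.85)(-0.30) = 0.2575
  C_21 = −[(-0.30)(1.00) − (-0.20)(-0.05)] = 0.3100
  C_22 = (0.85)(1.00) − (-0.20)(-0.30) = 0.7900
  C_23 = −[(0.85)(-0.05) − (-0.30)(-0.30)] = 0.1325
  C_31 = (-0.30)(-0.30) − (-0.20)(0.85) = 0.2600
  C_32 = −[(0.85)(-0.30) − (-0.20)(-0.05)] = 0.2650
  C_33 = (0.85)(0.85) − (-0.30)(-0.05) = 0.7075
det(I−A) = Σ_j (I−A)_1j·C_1j = (0.85)(0.8350) + (-0.30)(0.1400) + (-0.20)(0.2575) = 0.61625
adj(I−A) = Cᵀ =
  [ 0.8350   0.3100   0.2600]
  [ 0.1400   0.7900   0.2650]
  [ 0.2575   0.1325   0.7075]
(I − A)⁻¹ = adj(I−A) / det(I−A) ≈
  [   1.3550     0.5030     0.4219]
  [   0.2272     1.2819     0.4300]
  [   0.4178     0.2150     1.1481]
The output multiplier for sector j is the column-j sum of the Leontief inverse (I − A)⁻¹ = adj(I−A) / det(I−A).
Column 1 of adj(I−A): (0.8350, 0.1400, 0.2575); det(I−A) = 0.61625.
m_1 = (0.8350 + 0.1400 + 0.2575) / 0.61625 = 1.2325 / 0.61625 = 2.000.

m_1 = 2.000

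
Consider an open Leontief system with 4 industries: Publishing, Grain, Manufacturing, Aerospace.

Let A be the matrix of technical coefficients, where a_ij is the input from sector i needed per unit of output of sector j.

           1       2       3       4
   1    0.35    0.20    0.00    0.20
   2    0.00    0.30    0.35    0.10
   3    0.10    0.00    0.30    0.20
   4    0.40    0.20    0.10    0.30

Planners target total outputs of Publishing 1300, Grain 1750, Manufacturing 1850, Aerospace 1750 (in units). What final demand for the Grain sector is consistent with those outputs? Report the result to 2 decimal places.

d_2 = 402.50

I − A =
  [   0.65    -0.20     0.00    -0.20]
  [   0.00     0.70    -0.35    -0.10]
  [  -0.10     0.00     0.70    -0.20]
  [  -0.40    -0.20    -0.10     0.70]
d = (I − A) x:
  d_1 = (+0.65)·1300 + (-0.20)·1750 + (+0.00)·1850 + (-0.20)·1750 = 145.00
  d_2 = (+0.00)·1300 + (+0.70)·1750 + (-0.35)·1850 + (-0.10)·1750 = 402.50
  d_3 = (-0.10)·1300 + (+0.00)·1750 + (+0.70)·1850 + (-0.20)·1750 = 815.00
  d_4 = (-0.40)·1300 + (-0.20)·1750 + (-0.10)·1850 + (+0.70)·1750 = 170.00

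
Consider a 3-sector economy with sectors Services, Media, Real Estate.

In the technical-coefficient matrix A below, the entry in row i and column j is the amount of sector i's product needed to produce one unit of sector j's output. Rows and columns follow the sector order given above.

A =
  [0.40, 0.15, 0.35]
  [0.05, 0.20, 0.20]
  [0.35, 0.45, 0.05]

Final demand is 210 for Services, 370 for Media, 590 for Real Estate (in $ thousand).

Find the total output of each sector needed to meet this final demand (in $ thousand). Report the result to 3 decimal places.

x_S = 1560.503, x_M = 974.417, x_R = 1657.540

I − A =
  [   0.60    -0.15    -0.35]
  [  -0.05     0.80    -0.20]
  [  -0.35    -0.45     0.95]
Cofactors of I−A, C_ij = (−1)^(i+j)·(minor ij) (rows/columns in the sector order above):
  C_11 = (0.80)(0.95) − (-0.20)(-0.45) = 0.6700
  C_12 = −[(-0.05)(0.95) − (-0.20)(-0.35)] = 0.1175
  C_13 = (-0.05)(-0.45) − (0.80)(-0.35) = 0.3025
  C_21 = −[(-0.15)(0.95) − (-0.35)(-0.45)] = 0.3000
  C_22 = (0.60)(0.95) − (-0.35)(-0.35) = 0.4475
  C_23 = −[(0.60)(-0.45) − (-0.15)(-0.35)] = 0.3225
  C_31 = (-0.15)(-0.20) − (-0.35)(0.80) = 0.3100
  C_32 = −[(0.60)(-0.20) − (-0.35)(-0.05)] = 0.1375
  C_33 = (0.60)(0.80) − (-0.15)(-0.05) = 0.4725
det(I−A) = Σ_j (I−A)_1j·C_1j = (0.60)(0.6700) + (-0.15)(0.1175) + (-0.35)(0.3025) = 0.2785
adj(I−A) = Cᵀ =
  [ 0.6700   0.3000   0.3100]
  [ 0.1175   0.4475   0.1375]
  [ 0.3025   0.3225   0.4725]
(I − A)⁻¹ = adj(I−A) / det(I−A) ≈
  [   2.4057     1.0772     1.1131]
  [   0.4219     1.6068     0.4937]
  [   1.0862     1.1580     1.6966]
x = (I − A)⁻¹ d = adj(I−A)·d / det(I−A), with det(I−A) = 0.2785:
  x_S = (0.6700·210 + 0.3000·370 + 0.3100·590) / 0.2785 = 434.60 / 0.2785 ≈ 1560.503
  x_M = (0.1175·210 + 0.4475·370 + 0.1375·590) / 0.2785 = 271.375 / 0.2785 ≈ 974.417
  x_R = (0.3025·210 + 0.3225·370 + 0.4725·590) / 0.2785 = 461.625 / 0.2785 ≈ 1657.540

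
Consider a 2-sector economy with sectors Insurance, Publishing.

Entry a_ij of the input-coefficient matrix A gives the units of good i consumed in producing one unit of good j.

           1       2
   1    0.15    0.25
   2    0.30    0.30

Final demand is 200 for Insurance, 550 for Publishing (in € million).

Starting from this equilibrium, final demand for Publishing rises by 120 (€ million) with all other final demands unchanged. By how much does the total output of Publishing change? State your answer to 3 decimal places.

I − A =
  [   0.85    -0.25]
  [  -0.30     0.70]
det(I−A) = (0.85)(0.70) − (-0.25)(-0.30) = 0.5200
adj(I−A) = [[0.70, 0.25], [0.30, 0.85]]
(I − A)⁻¹ = adj(I−A) / det(I−A) ≈
  [   1.3462     0.4808]
  [   0.5769     1.6346]
Δx = (I − A)⁻¹ Δd with Δd having +120 in the Publishing component and 0 elsewhere.
So Δx_2 = L_22 · (+120), where L_22 = adj(I−A)_22 / det(I−A) = 0.85 / 0.5200.
Δx_2 = 0.85 × (+120) / 0.5200 = 102.00 / 0.5200 ≈ 196.154.

Δx_2 = 196.154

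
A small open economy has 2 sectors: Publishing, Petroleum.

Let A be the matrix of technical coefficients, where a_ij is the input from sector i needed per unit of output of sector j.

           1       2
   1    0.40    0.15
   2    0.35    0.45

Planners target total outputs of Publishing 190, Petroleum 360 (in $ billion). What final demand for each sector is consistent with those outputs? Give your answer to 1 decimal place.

d_1 = 60.0, d_2 = 131.5

I − A =
  [   0.60    -0.15]
  [  -0.35     0.55]
d = (I − A) x:
  d_1 = (+0.60)·190 + (-0.15)·360 = 60.0
  d_2 = (-0.35)·190 + (+0.55)·360 = 131.5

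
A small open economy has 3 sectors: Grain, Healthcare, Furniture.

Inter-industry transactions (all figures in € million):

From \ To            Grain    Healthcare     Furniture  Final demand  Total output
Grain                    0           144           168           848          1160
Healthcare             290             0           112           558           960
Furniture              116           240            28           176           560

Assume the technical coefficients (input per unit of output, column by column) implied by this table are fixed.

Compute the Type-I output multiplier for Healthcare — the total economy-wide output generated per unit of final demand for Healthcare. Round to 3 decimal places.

m_2 = 1.726

Technical coefficients a_ij = z_ij / X_j:
  a_11 = 0/1160 = 0.00, a_21 = 290/1160 = 0.25, a_31 = 116/1160 = 0.10
  a_12 = 144/960 = 0.15, a_22 = 0/960 = 0.00, a_32 = 240/960 = 0.25
  a_13 = 168/560 = 0.30, a_23 = 112/560 = 0.20, a_33 = 28/560 = 0.05
I − A =
  [   1.00    -0.15    -0.30]
  [  -0.25     1.00    -0.20]
  [  -0.10    -0.25     0.95]
Cofactors of I−A, C_ij = (−1)^(i+j)·(minor ij) (rows/columns in the sector order above):
  C_11 = (1.00)(0.95) − (-0.20)(-0.25) = 0.9000
  C_12 = −[(-0.25)(0.95) − (-0.20)(-0.10)] = 0.2575
  C_13 = (-0.25)(-0.25) − (1.00)(-0.10) = 0.1625
  C_21 = −[(-0.15)(0.95) − (-0.30)(-0.25)] = 0.2175
  C_22 = (1.00)(0.95) − (-0.30)(-0.10) = 0.9200
  C_23 = −[(1.00)(-0.25) − (-0.15)(-0.10)] = 0.2650
  C_31 = (-0.15)(-0.20) − (-0.30)(1.00) = 0.3300
  C_32 = −[(1.00)(-0.20) − (-0.30)(-0.25)] = 0.2750
  C_33 = (1.00)(1.00) − (-0.15)(-0.25) = 0.9625
det(I−A) = Σ_j (I−A)_1j·C_1j = (1.00)(0.9000) + (-0.15)(0.2575) + (-0.30)(0.1625) = 0.812625
adj(I−A) = Cᵀ =
  [ 0.9000   0.2175   0.3300]
  [ 0.2575   0.9200   0.2750]
  [ 0.1625   0.2650   0.9625]
(I − A)⁻¹ = adj(I−A) / det(I−A) ≈
  [   1.1075     0.2677     0.4061]
  [   0.3169     1.1321     0.3384]
  [   0.2000     0.3261     1.1844]
The output multiplier for sector j is the column-j sum of the Leontief inverse (I − A)⁻¹ = adj(I−A) / det(I−A).
Column 2 of adj(I−A): (0.2175, 0.9200, 0.2650); det(I−A) = 0.812625.
m_2 = (0.2175 + 0.9200 + 0.2650) / 0.812625 = 1.4025 / 0.812625 ≈ 1.726.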